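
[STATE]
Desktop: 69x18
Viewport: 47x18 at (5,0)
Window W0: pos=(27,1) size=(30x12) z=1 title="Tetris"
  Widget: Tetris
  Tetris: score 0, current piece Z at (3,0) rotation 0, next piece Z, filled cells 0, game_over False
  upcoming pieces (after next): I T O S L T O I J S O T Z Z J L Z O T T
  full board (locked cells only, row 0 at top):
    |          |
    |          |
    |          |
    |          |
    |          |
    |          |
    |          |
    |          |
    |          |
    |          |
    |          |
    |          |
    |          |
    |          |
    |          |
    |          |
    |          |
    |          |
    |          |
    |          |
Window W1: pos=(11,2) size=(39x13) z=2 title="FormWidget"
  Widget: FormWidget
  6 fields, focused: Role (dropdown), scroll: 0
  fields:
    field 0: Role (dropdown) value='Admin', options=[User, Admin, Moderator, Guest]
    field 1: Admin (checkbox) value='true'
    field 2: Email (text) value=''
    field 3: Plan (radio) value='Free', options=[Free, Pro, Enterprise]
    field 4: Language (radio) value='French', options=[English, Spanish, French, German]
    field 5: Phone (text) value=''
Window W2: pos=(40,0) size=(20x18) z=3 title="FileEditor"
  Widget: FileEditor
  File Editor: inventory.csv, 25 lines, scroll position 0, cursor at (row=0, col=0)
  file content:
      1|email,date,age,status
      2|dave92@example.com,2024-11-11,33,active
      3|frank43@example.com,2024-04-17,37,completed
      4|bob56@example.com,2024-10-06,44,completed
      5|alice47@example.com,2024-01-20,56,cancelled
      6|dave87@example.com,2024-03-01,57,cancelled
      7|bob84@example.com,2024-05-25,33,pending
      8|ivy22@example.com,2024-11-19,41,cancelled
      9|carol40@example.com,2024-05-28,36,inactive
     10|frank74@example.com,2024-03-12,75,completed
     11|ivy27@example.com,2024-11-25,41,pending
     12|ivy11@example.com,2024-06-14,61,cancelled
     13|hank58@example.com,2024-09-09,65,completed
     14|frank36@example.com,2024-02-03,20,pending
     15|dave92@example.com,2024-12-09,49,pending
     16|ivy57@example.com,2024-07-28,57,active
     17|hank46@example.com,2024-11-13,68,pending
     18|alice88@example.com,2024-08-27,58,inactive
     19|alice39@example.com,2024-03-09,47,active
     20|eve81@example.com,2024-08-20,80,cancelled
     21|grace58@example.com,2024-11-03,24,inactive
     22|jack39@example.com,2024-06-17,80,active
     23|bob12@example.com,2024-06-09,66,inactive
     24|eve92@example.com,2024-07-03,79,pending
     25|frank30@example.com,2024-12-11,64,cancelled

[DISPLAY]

                                   ┏━━━━━━━━━━━
                      ┏━━━━━━━━━━━━┃ FileEditor
      ┏━━━━━━━━━━━━━━━━━━━━━━━━━━━━┠───────────
      ┃ FormWidget                 ┃█mail,date,
      ┠────────────────────────────┃dave92@exam
      ┃> Role:       [Admin        ┃frank43@exa
      ┃  Admin:      [x]           ┃bob56@examp
      ┃  Email:      [             ┃alice47@exa
      ┃  Plan:       (●) Free  ( ) ┃dave87@exam
      ┃  Language:   ( ) English  (┃bob84@examp
      ┃  Phone:      [             ┃ivy22@examp
      ┃                            ┃carol40@exa
      ┃                            ┃frank74@exa
      ┃                            ┃ivy27@examp
      ┗━━━━━━━━━━━━━━━━━━━━━━━━━━━━┃ivy11@examp
                                   ┃hank58@exam
                                   ┃frank36@exa
                                   ┗━━━━━━━━━━━


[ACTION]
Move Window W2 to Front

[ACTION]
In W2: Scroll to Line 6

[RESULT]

                                   ┏━━━━━━━━━━━
                      ┏━━━━━━━━━━━━┃ FileEditor
      ┏━━━━━━━━━━━━━━━━━━━━━━━━━━━━┠───────────
      ┃ FormWidget                 ┃dave87@exam
      ┠────────────────────────────┃bob84@examp
      ┃> Role:       [Admin        ┃ivy22@examp
      ┃  Admin:      [x]           ┃carol40@exa
      ┃  Email:      [             ┃frank74@exa
      ┃  Plan:       (●) Free  ( ) ┃ivy27@examp
      ┃  Language:   ( ) English  (┃ivy11@examp
      ┃  Phone:      [             ┃hank58@exam
      ┃                            ┃frank36@exa
      ┃                            ┃dave92@exam
      ┃                            ┃ivy57@examp
      ┗━━━━━━━━━━━━━━━━━━━━━━━━━━━━┃hank46@exam
                                   ┃alice88@exa
                                   ┃alice39@exa
                                   ┗━━━━━━━━━━━


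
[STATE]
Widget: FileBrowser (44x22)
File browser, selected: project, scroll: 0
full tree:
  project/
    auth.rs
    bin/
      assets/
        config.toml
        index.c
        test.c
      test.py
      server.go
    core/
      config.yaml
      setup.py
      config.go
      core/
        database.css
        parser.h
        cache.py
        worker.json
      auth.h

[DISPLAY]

> [-] project/                              
    auth.rs                                 
    [+] bin/                                
    [+] core/                               
                                            
                                            
                                            
                                            
                                            
                                            
                                            
                                            
                                            
                                            
                                            
                                            
                                            
                                            
                                            
                                            
                                            
                                            


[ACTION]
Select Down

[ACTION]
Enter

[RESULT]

  [-] project/                              
  > auth.rs                                 
    [+] bin/                                
    [+] core/                               
                                            
                                            
                                            
                                            
                                            
                                            
                                            
                                            
                                            
                                            
                                            
                                            
                                            
                                            
                                            
                                            
                                            
                                            


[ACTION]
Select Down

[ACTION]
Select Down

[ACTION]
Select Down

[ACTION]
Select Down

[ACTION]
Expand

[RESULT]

  [-] project/                              
    auth.rs                                 
    [+] bin/                                
  > [-] core/                               
      config.yaml                           
      setup.py                              
      config.go                             
      [+] core/                             
      auth.h                                
                                            
                                            
                                            
                                            
                                            
                                            
                                            
                                            
                                            
                                            
                                            
                                            
                                            


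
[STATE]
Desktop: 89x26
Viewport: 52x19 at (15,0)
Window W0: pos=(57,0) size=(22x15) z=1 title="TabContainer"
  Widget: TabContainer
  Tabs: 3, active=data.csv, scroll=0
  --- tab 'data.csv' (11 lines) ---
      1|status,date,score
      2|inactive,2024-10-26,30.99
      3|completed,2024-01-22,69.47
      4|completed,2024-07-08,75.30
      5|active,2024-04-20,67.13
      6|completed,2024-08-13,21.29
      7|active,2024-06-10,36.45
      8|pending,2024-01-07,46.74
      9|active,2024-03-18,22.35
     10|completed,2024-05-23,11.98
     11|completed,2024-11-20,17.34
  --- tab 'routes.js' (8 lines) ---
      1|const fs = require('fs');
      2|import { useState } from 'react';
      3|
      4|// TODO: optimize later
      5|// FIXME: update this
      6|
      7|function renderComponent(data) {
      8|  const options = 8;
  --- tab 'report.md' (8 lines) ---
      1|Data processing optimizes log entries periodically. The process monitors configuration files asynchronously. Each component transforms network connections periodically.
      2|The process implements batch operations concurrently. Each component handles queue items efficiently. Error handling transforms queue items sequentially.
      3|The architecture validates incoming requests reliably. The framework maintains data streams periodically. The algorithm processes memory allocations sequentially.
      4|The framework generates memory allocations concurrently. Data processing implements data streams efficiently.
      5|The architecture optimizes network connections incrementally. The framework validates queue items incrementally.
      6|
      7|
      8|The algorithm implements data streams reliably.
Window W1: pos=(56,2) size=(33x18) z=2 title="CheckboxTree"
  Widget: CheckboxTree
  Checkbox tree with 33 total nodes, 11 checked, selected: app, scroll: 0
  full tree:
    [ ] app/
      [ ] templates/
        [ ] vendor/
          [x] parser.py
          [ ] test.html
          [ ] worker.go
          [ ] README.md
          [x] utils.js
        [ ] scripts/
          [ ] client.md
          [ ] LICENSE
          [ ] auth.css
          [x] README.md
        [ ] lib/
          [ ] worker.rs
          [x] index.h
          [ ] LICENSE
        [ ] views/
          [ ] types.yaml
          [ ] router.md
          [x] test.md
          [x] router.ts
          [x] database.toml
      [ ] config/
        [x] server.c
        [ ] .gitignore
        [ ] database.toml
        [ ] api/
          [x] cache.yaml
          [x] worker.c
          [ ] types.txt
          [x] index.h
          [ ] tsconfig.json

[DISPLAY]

                                          ┏━━━━━━━━━
                                          ┃ TabConta
                                         ┏━━━━━━━━━━
                                         ┃ CheckboxT
                                         ┠──────────
                                         ┃>[-] app/ 
                                         ┃   [-] tem
                                         ┃     [-] v
                                         ┃       [x]
                                         ┃       [ ]
                                         ┃       [ ]
                                         ┃       [ ]
                                         ┃       [x]
                                         ┃     [-] s
                                         ┃       [ ]
                                         ┃       [ ]
                                         ┃       [ ]
                                         ┃       [x]
                                         ┃     [-] l


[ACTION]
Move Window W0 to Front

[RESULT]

                                          ┏━━━━━━━━━
                                          ┃ TabConta
                                         ┏┠─────────
                                         ┃┃[data.csv
                                         ┠┃─────────
                                         ┃┃status,da
                                         ┃┃inactive,
                                         ┃┃completed
                                         ┃┃completed
                                         ┃┃active,20
                                         ┃┃completed
                                         ┃┃active,20
                                         ┃┃pending,2
                                         ┃┃active,20
                                         ┃┗━━━━━━━━━
                                         ┃       [ ]
                                         ┃       [ ]
                                         ┃       [x]
                                         ┃     [-] l


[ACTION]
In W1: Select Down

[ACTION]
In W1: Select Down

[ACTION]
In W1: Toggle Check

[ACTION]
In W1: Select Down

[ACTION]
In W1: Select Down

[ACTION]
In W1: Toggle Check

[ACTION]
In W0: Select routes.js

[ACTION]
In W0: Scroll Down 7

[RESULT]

                                          ┏━━━━━━━━━
                                          ┃ TabConta
                                         ┏┠─────────
                                         ┃┃ data.csv
                                         ┠┃─────────
                                         ┃┃  const o
                                         ┃┃         
                                         ┃┃         
                                         ┃┃         
                                         ┃┃         
                                         ┃┃         
                                         ┃┃         
                                         ┃┃         
                                         ┃┃         
                                         ┃┗━━━━━━━━━
                                         ┃       [ ]
                                         ┃       [ ]
                                         ┃       [x]
                                         ┃     [-] l


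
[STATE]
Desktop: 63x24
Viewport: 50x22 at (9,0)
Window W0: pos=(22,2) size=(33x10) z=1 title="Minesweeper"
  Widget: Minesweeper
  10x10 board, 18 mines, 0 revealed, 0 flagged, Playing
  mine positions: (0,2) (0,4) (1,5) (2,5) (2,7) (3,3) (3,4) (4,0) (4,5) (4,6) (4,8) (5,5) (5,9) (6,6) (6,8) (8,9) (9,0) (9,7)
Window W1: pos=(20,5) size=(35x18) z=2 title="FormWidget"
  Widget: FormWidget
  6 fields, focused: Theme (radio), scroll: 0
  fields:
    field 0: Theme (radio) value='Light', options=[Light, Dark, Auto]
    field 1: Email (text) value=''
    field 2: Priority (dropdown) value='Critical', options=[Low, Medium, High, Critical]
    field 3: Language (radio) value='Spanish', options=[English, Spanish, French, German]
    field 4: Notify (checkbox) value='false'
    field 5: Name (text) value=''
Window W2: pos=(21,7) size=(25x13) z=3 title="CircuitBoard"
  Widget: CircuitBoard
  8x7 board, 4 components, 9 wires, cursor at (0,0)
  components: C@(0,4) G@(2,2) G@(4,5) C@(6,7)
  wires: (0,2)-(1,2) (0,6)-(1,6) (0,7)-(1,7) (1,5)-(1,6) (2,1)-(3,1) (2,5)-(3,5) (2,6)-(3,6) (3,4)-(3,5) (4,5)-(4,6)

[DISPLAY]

                                                  
                                                  
             ┏━━━━━━━━━━━━━━━━━━━━━━━━━━━━━━━┓    
             ┃ Minesweeper                   ┃    
             ┠───────────────────────────────┨    
           ┏━━━━━━━━━━━━━━━━━━━━━━━━━━━━━━━━━┓    
           ┃ FormWidget                      ┃    
           ┠┏━━━━━━━━━━━━━━━━━━━━━━━┓────────┨    
           ┃┃ CircuitBoard          ┃( ) Dark┃    
           ┃┠───────────────────────┨       ]┃    
           ┃┃   0 1 2 3 4 5 6 7     ┃      ▼]┃    
           ┃┃0  [.]      ·       C  ┃  (●) Sp┃    
           ┃┃            │          ┃        ┃    
           ┃┃1           ·          ┃       ]┃    
           ┃┃                       ┃        ┃    
           ┃┃2       ·   G          ┃        ┃    
           ┃┃        │              ┃        ┃    
           ┃┃3       ·           · ─┃        ┃    
           ┃┃                       ┃        ┃    
           ┃┗━━━━━━━━━━━━━━━━━━━━━━━┛        ┃    
           ┃                                 ┃    
           ┃                                 ┃    


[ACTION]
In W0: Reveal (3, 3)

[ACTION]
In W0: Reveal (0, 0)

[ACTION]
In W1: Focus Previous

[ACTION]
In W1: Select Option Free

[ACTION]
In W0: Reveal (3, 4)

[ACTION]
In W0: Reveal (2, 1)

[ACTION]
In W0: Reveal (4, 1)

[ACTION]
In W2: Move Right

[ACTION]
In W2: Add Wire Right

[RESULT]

                                                  
                                                  
             ┏━━━━━━━━━━━━━━━━━━━━━━━━━━━━━━━┓    
             ┃ Minesweeper                   ┃    
             ┠───────────────────────────────┨    
           ┏━━━━━━━━━━━━━━━━━━━━━━━━━━━━━━━━━┓    
           ┃ FormWidget                      ┃    
           ┠┏━━━━━━━━━━━━━━━━━━━━━━━┓────────┨    
           ┃┃ CircuitBoard          ┃( ) Dark┃    
           ┃┠───────────────────────┨       ]┃    
           ┃┃   0 1 2 3 4 5 6 7     ┃      ▼]┃    
           ┃┃0      [.]─ ·       C  ┃  (●) Sp┃    
           ┃┃            │          ┃        ┃    
           ┃┃1           ·          ┃       ]┃    
           ┃┃                       ┃        ┃    
           ┃┃2       ·   G          ┃        ┃    
           ┃┃        │              ┃        ┃    
           ┃┃3       ·           · ─┃        ┃    
           ┃┃                       ┃        ┃    
           ┃┗━━━━━━━━━━━━━━━━━━━━━━━┛        ┃    
           ┃                                 ┃    
           ┃                                 ┃    


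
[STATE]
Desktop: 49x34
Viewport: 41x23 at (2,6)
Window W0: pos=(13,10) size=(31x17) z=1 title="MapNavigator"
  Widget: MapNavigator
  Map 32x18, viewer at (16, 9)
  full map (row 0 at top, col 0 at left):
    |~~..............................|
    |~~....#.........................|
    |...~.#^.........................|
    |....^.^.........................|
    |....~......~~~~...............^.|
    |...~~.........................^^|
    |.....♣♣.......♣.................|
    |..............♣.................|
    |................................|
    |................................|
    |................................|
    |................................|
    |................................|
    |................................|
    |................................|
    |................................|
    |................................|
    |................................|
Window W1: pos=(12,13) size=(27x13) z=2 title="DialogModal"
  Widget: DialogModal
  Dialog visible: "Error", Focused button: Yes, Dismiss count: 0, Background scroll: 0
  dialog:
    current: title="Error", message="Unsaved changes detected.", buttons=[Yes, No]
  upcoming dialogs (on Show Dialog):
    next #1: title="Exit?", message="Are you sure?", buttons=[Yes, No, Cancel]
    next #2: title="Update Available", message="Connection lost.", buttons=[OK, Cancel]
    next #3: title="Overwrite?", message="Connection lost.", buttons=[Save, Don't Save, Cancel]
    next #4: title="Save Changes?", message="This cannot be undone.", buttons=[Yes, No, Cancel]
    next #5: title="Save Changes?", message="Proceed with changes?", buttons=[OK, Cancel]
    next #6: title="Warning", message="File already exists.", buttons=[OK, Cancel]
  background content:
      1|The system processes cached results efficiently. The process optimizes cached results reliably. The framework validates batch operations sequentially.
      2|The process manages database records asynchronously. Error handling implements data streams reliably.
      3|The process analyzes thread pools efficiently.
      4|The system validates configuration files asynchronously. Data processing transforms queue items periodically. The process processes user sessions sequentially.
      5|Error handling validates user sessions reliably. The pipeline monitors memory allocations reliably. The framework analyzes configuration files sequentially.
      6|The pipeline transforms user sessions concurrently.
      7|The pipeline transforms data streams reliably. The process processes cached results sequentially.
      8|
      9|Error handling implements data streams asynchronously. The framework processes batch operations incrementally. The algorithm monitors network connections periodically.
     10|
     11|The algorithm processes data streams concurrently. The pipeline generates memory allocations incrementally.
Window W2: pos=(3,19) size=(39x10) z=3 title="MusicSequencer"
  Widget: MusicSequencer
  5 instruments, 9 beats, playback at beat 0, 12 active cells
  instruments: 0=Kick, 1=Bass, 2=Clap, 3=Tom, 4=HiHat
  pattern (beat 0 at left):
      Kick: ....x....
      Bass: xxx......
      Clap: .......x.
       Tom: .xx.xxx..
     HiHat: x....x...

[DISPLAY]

                                         
                                         
                                         
                                         
           ┏━━━━━━━━━━━━━━━━━━━━━━━━━━━━━
           ┃ MapNavigator                
           ┠─────────────────────────────
          ┏━━━━━━━━━━━━━━━━━━━━━━━━━┓....
          ┃ DialogModal             ┃...^
          ┠─────────────────────────┨...^
          ┃The system processes cach┃....
          ┃The process manages datab┃....
          ┃Th┌───────────────────┐re┃....
 ┏━━━━━━━━━━━━━━━━━━━━━━━━━━━━━━━━━━━━━┓.
 ┃ MusicSequencer                      ┃.
 ┠─────────────────────────────────────┨.
 ┃      ▼12345678                      ┃.
 ┃  Kick····█····                      ┃.
 ┃  Bass███······                      ┃.
 ┃  Clap·······█·                      ┃.
 ┃   Tom·██·███··                      ┃━
 ┃ HiHat█····█···                      ┃ 
 ┗━━━━━━━━━━━━━━━━━━━━━━━━━━━━━━━━━━━━━┛ 


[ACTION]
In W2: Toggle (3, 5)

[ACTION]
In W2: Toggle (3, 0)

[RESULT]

                                         
                                         
                                         
                                         
           ┏━━━━━━━━━━━━━━━━━━━━━━━━━━━━━
           ┃ MapNavigator                
           ┠─────────────────────────────
          ┏━━━━━━━━━━━━━━━━━━━━━━━━━┓....
          ┃ DialogModal             ┃...^
          ┠─────────────────────────┨...^
          ┃The system processes cach┃....
          ┃The process manages datab┃....
          ┃Th┌───────────────────┐re┃....
 ┏━━━━━━━━━━━━━━━━━━━━━━━━━━━━━━━━━━━━━┓.
 ┃ MusicSequencer                      ┃.
 ┠─────────────────────────────────────┨.
 ┃      ▼12345678                      ┃.
 ┃  Kick····█····                      ┃.
 ┃  Bass███······                      ┃.
 ┃  Clap·······█·                      ┃.
 ┃   Tom███·█·█··                      ┃━
 ┃ HiHat█····█···                      ┃ 
 ┗━━━━━━━━━━━━━━━━━━━━━━━━━━━━━━━━━━━━━┛ 


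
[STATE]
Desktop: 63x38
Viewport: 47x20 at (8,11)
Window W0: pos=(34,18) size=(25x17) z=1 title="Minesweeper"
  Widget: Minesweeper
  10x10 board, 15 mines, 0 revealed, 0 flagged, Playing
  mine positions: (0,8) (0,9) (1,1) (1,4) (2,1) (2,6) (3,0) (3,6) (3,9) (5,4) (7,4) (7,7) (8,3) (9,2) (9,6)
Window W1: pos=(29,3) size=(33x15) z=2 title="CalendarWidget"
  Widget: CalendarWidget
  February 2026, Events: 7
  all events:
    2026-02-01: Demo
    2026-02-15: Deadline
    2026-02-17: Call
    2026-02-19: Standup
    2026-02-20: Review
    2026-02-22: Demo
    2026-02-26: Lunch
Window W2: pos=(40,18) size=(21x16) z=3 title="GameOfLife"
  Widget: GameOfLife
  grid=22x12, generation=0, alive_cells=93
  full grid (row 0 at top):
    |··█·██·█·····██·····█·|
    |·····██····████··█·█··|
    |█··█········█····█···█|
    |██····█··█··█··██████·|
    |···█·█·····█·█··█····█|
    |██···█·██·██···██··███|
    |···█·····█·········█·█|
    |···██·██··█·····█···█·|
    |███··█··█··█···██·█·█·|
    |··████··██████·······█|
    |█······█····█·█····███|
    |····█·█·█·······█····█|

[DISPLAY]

                     ┃16 17* 18 19* 20* 21 22* 
                     ┃23 24 25 26* 27 28       
                     ┃                         
                     ┃                         
                     ┃                         
                     ┃                         
                     ┗━━━━━━━━━━━━━━━━━━━━━━━━━
                          ┏━━━━━┏━━━━━━━━━━━━━━
                          ┃ Mine┃ GameOfLife   
                          ┠─────┠──────────────
                          ┃■■■■■┃Gen: 0        
                          ┃■■■■■┃·█·██·█·····██
                          ┃■■■■■┃····██····████
                          ┃■■■■■┃··█········█··
                          ┃■■■■■┃█····█··█··█··
                          ┃■■■■■┃··█·█·····█·█·
                          ┃■■■■■┃█···█·██·██···
                          ┃■■■■■┃··█·····█·····
                          ┃■■■■■┃··██·██··█····
                          ┃■■■■■┃██··█··█··█···


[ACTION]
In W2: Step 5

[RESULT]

                     ┃16 17* 18 19* 20* 21 22* 
                     ┃23 24 25 26* 27 28       
                     ┃                         
                     ┃                         
                     ┃                         
                     ┃                         
                     ┗━━━━━━━━━━━━━━━━━━━━━━━━━
                          ┏━━━━━┏━━━━━━━━━━━━━━
                          ┃ Mine┃ GameOfLife   
                          ┠─────┠──────────────
                          ┃■■■■■┃Gen: 5        
                          ┃■■■■■┃···███········
                          ┃■■■■■┃··············
                          ┃■■■■■┃██····█·██████
                          ┃■■■■■┃██····█·······
                          ┃■■■■■┃██·······██··█
                          ┃■■■■■┃··█·····█·····
                          ┃■■■■■┃█······█······
                          ┃■■■■■┃█····█···██·█·
                          ┃■■■■■┃········█·█·█·


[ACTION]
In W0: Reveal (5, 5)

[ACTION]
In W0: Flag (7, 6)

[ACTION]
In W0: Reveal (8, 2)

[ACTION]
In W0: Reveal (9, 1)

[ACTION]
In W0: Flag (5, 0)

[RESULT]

                     ┃16 17* 18 19* 20* 21 22* 
                     ┃23 24 25 26* 27 28       
                     ┃                         
                     ┃                         
                     ┃                         
                     ┃                         
                     ┗━━━━━━━━━━━━━━━━━━━━━━━━━
                          ┏━━━━━┏━━━━━━━━━━━━━━
                          ┃ Mine┃ GameOfLife   
                          ┠─────┠──────────────
                          ┃■■■■■┃Gen: 5        
                          ┃■■■■■┃···███········
                          ┃■■■■■┃··············
                          ┃■■■■■┃██····█·██████
                          ┃■■■■■┃██····█·······
                          ┃⚑■■■■┃██·······██··█
                          ┃■■■■■┃··█·····█·····
                          ┃■■■■■┃█······█······
                          ┃■■2■■┃█····█···██·█·
                          ┃■1■■■┃········█·█·█·


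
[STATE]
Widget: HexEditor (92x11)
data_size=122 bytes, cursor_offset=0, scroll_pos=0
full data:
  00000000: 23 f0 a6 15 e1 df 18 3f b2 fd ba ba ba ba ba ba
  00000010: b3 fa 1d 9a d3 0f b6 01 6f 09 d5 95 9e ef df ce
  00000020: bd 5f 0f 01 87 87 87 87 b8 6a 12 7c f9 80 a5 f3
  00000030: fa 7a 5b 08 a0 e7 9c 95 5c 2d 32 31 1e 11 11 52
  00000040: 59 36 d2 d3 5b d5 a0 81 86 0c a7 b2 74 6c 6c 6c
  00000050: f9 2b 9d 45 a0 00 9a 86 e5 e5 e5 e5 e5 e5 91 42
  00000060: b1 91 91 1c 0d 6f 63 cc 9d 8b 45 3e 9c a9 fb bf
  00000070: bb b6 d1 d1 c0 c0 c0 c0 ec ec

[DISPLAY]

00000000  23 f0 a6 15 e1 df 18 3f  b2 fd ba ba ba ba ba ba  |#......?........|              
00000010  b3 fa 1d 9a d3 0f b6 01  6f 09 d5 95 9e ef df ce  |........o.......|              
00000020  bd 5f 0f 01 87 87 87 87  b8 6a 12 7c f9 80 a5 f3  |._.......j.|....|              
00000030  fa 7a 5b 08 a0 e7 9c 95  5c 2d 32 31 1e 11 11 52  |.z[.....\-21...R|              
00000040  59 36 d2 d3 5b d5 a0 81  86 0c a7 b2 74 6c 6c 6c  |Y6..[.......tlll|              
00000050  f9 2b 9d 45 a0 00 9a 86  e5 e5 e5 e5 e5 e5 91 42  |.+.E...........B|              
00000060  b1 91 91 1c 0d 6f 63 cc  9d 8b 45 3e 9c a9 fb bf  |.....oc...E>....|              
00000070  bb b6 d1 d1 c0 c0 c0 c0  ec ec                    |..........      |              
                                                                                            
                                                                                            
                                                                                            


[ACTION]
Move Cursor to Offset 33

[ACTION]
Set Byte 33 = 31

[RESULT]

00000000  23 f0 a6 15 e1 df 18 3f  b2 fd ba ba ba ba ba ba  |#......?........|              
00000010  b3 fa 1d 9a d3 0f b6 01  6f 09 d5 95 9e ef df ce  |........o.......|              
00000020  bd 31 0f 01 87 87 87 87  b8 6a 12 7c f9 80 a5 f3  |.1.......j.|....|              
00000030  fa 7a 5b 08 a0 e7 9c 95  5c 2d 32 31 1e 11 11 52  |.z[.....\-21...R|              
00000040  59 36 d2 d3 5b d5 a0 81  86 0c a7 b2 74 6c 6c 6c  |Y6..[.......tlll|              
00000050  f9 2b 9d 45 a0 00 9a 86  e5 e5 e5 e5 e5 e5 91 42  |.+.E...........B|              
00000060  b1 91 91 1c 0d 6f 63 cc  9d 8b 45 3e 9c a9 fb bf  |.....oc...E>....|              
00000070  bb b6 d1 d1 c0 c0 c0 c0  ec ec                    |..........      |              
                                                                                            
                                                                                            
                                                                                            


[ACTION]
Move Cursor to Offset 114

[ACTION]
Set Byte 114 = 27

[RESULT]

00000000  23 f0 a6 15 e1 df 18 3f  b2 fd ba ba ba ba ba ba  |#......?........|              
00000010  b3 fa 1d 9a d3 0f b6 01  6f 09 d5 95 9e ef df ce  |........o.......|              
00000020  bd 31 0f 01 87 87 87 87  b8 6a 12 7c f9 80 a5 f3  |.1.......j.|....|              
00000030  fa 7a 5b 08 a0 e7 9c 95  5c 2d 32 31 1e 11 11 52  |.z[.....\-21...R|              
00000040  59 36 d2 d3 5b d5 a0 81  86 0c a7 b2 74 6c 6c 6c  |Y6..[.......tlll|              
00000050  f9 2b 9d 45 a0 00 9a 86  e5 e5 e5 e5 e5 e5 91 42  |.+.E...........B|              
00000060  b1 91 91 1c 0d 6f 63 cc  9d 8b 45 3e 9c a9 fb bf  |.....oc...E>....|              
00000070  bb b6 27 d1 c0 c0 c0 c0  ec ec                    |..'.......      |              
                                                                                            
                                                                                            
                                                                                            


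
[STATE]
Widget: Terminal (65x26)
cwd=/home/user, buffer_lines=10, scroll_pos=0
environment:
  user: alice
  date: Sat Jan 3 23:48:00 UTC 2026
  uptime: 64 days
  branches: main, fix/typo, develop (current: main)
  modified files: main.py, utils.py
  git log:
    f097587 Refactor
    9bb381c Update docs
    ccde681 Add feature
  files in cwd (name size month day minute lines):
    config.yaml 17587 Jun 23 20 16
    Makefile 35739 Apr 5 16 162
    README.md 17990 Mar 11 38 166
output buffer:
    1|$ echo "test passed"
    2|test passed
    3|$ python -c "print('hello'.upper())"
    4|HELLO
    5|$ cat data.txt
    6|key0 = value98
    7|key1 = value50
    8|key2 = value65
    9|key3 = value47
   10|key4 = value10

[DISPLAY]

$ echo "test passed"                                             
test passed                                                      
$ python -c "print('hello'.upper())"                             
HELLO                                                            
$ cat data.txt                                                   
key0 = value98                                                   
key1 = value50                                                   
key2 = value65                                                   
key3 = value47                                                   
key4 = value10                                                   
$ █                                                              
                                                                 
                                                                 
                                                                 
                                                                 
                                                                 
                                                                 
                                                                 
                                                                 
                                                                 
                                                                 
                                                                 
                                                                 
                                                                 
                                                                 
                                                                 


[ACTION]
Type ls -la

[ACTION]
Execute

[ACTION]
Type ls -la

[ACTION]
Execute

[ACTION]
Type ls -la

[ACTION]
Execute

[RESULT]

$ echo "test passed"                                             
test passed                                                      
$ python -c "print('hello'.upper())"                             
HELLO                                                            
$ cat data.txt                                                   
key0 = value98                                                   
key1 = value50                                                   
key2 = value65                                                   
key3 = value47                                                   
key4 = value10                                                   
$ ls -la                                                         
-rw-r--r--  1 alice group    17587 Jun 23 10:20 config.yaml      
-rw-r--r--  1 alice group    35739 Apr  5 10:16 Makefile         
-rw-r--r--  1 alice group    17990 Mar 11 10:38 README.md        
$ ls -la                                                         
-rw-r--r--  1 alice group    17587 Jun 23 10:20 config.yaml      
-rw-r--r--  1 alice group    35739 Apr  5 10:16 Makefile         
-rw-r--r--  1 alice group    17990 Mar 11 10:38 README.md        
$ ls -la                                                         
-rw-r--r--  1 alice group    17587 Jun 23 10:20 config.yaml      
-rw-r--r--  1 alice group    35739 Apr  5 10:16 Makefile         
-rw-r--r--  1 alice group    17990 Mar 11 10:38 README.md        
$ █                                                              
                                                                 
                                                                 
                                                                 


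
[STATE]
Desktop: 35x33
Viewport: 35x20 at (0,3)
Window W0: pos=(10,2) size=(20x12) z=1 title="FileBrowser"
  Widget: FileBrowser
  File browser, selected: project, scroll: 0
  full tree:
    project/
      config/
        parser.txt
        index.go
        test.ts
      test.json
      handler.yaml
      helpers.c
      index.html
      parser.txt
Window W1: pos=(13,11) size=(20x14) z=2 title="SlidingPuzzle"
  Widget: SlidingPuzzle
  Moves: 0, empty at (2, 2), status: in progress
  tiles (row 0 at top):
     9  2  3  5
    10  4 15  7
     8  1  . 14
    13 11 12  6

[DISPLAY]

          ┃ FileBrowser      ┃     
          ┠──────────────────┨     
          ┃> [-] project/    ┃     
          ┃    [+] config/   ┃     
          ┃    test.json     ┃     
          ┃    handler.yaml  ┃     
          ┃    helpers.c     ┃     
          ┃    index.html    ┃     
          ┃  ┏━━━━━━━━━━━━━━━━━━┓  
          ┃  ┃ SlidingPuzzle    ┃  
          ┗━━┠──────────────────┨  
             ┃┌────┬────┬────┬──┃  
             ┃│  9 │  2 │  3 │  ┃  
             ┃├────┼────┼────┼──┃  
             ┃│ 10 │  4 │ 15 │  ┃  
             ┃├────┼────┼────┼──┃  
             ┃│  8 │  1 │    │ 1┃  
             ┃├────┼────┼────┼──┃  
             ┃│ 13 │ 11 │ 12 │  ┃  
             ┃└────┴────┴────┴──┃  


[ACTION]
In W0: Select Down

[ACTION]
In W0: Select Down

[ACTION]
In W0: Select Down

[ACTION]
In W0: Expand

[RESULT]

          ┃ FileBrowser      ┃     
          ┠──────────────────┨     
          ┃  [-] project/    ┃     
          ┃    [+] config/   ┃     
          ┃    test.json     ┃     
          ┃  > handler.yaml  ┃     
          ┃    helpers.c     ┃     
          ┃    index.html    ┃     
          ┃  ┏━━━━━━━━━━━━━━━━━━┓  
          ┃  ┃ SlidingPuzzle    ┃  
          ┗━━┠──────────────────┨  
             ┃┌────┬────┬────┬──┃  
             ┃│  9 │  2 │  3 │  ┃  
             ┃├────┼────┼────┼──┃  
             ┃│ 10 │  4 │ 15 │  ┃  
             ┃├────┼────┼────┼──┃  
             ┃│  8 │  1 │    │ 1┃  
             ┃├────┼────┼────┼──┃  
             ┃│ 13 │ 11 │ 12 │  ┃  
             ┃└────┴────┴────┴──┃  
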